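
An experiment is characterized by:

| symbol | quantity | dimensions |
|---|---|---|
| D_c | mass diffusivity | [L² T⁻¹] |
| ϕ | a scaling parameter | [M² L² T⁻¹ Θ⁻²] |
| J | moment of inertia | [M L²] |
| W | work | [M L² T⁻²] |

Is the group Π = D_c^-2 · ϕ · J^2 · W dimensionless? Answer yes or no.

Sum the exponent of each base dimension across the product:
  M: −2·[D_c]_M + [ϕ]_M + 2·[J]_M + [W]_M = −2·(0) + (2) + 2·(1) + (1) = 5
  L: −2·[D_c]_L + [ϕ]_L + 2·[J]_L + [W]_L = −2·(2) + (2) + 2·(2) + (2) = 4
  T: −2·[D_c]_T + [ϕ]_T + 2·[J]_T + [W]_T = −2·(-1) + (-1) + 2·(0) + (-2) = -1
  Θ: −2·[D_c]_Θ + [ϕ]_Θ + 2·[J]_Θ + [W]_Θ = −2·(0) + (-2) + 2·(0) + (0) = -2
Net dimensions [M⁵ L⁴ T⁻¹ Θ⁻²] ≠ [1] — not dimensionless.

no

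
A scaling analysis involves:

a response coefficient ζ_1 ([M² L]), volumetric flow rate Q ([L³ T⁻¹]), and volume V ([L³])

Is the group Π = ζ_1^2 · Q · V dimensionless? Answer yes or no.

no

Sum the exponent of each base dimension across the product:
  M: 2·[ζ_1]_M + [Q]_M + [V]_M = 2·(2) + (0) + (0) = 4
  L: 2·[ζ_1]_L + [Q]_L + [V]_L = 2·(1) + (3) + (3) = 8
  T: 2·[ζ_1]_T + [Q]_T + [V]_T = 2·(0) + (-1) + (0) = -1
Net dimensions [M⁴ L⁸ T⁻¹] ≠ [1] — not dimensionless.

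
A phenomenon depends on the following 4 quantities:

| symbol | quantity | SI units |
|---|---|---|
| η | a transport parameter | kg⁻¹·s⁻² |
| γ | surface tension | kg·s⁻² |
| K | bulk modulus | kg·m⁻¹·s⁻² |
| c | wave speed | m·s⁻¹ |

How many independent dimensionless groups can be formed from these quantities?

There are 4 variables and 3 base dimensions (M, L, T).
The dimension matrix has rank 3.
Independent dimensionless groups: 4 − 3 = 1.

1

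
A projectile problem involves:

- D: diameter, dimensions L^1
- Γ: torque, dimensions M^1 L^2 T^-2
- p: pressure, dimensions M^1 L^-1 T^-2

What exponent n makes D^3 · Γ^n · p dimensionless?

Balance the M exponent: (1)·n from Γ, plus 3·(0) + (1) = 1 from the rest, must sum to zero.
n + 1 = 0, so n = -1.

-1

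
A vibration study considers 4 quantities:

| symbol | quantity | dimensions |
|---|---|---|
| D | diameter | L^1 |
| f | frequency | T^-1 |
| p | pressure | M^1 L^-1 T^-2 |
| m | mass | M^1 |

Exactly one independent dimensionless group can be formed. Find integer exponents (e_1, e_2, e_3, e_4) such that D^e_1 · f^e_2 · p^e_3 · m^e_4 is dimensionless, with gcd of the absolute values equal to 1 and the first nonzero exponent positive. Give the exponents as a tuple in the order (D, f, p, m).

M: e_1·(0) + e_2·(0) + e_3·(1) + e_4·(1) = 0
L: e_1·(1) + e_2·(0) + e_3·(-1) + e_4·(0) = 0
T: e_1·(0) + e_2·(-1) + e_3·(-2) + e_4·(0) = 0
Solving this homogeneous linear system for the smallest-integer solution (first nonzero entry positive) gives (1, -2, 1, -1).

(1, -2, 1, -1)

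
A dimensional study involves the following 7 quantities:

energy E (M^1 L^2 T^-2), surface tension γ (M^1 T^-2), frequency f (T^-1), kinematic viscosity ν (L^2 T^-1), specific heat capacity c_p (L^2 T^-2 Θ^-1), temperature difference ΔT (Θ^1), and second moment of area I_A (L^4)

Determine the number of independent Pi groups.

3

There are 7 variables and 4 base dimensions (M, L, T, Θ).
The dimension matrix has rank 4.
Independent dimensionless groups: 7 − 4 = 3.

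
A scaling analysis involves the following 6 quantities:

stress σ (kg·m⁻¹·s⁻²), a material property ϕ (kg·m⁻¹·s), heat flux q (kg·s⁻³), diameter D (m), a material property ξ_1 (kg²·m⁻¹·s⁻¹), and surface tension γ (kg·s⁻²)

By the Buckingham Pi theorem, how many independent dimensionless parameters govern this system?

3

There are 6 variables and 3 base dimensions (M, L, T).
The dimension matrix has rank 3.
Independent dimensionless groups: 6 − 3 = 3.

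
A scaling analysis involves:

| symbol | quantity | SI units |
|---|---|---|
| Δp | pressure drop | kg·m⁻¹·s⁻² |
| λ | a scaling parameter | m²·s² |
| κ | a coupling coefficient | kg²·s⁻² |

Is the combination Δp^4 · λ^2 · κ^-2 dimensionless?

Sum the exponent of each base dimension across the product:
  M: 4·[Δp]_M + 2·[λ]_M − 2·[κ]_M = 4·(1) + 2·(0) − 2·(2) = 0
  L: 4·[Δp]_L + 2·[λ]_L − 2·[κ]_L = 4·(-1) + 2·(2) − 2·(0) = 0
  T: 4·[Δp]_T + 2·[λ]_T − 2·[κ]_T = 4·(-2) + 2·(2) − 2·(-2) = 0
All base exponents vanish — dimensionless.

yes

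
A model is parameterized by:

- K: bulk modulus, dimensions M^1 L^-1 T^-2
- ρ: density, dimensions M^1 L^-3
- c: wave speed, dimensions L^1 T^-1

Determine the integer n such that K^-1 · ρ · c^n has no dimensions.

2

Balance the L exponent: (1)·n from c, plus −(-1) + (-3) = -2 from the rest, must sum to zero.
n − 2 = 0, so n = 2.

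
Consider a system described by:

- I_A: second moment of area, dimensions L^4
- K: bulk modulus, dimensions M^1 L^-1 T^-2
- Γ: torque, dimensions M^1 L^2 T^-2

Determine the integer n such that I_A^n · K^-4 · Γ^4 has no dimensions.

Balance the L exponent: (4)·n from I_A, plus −4·(-1) + 4·(2) = 12 from the rest, must sum to zero.
4n + 12 = 0, so n = -3.

-3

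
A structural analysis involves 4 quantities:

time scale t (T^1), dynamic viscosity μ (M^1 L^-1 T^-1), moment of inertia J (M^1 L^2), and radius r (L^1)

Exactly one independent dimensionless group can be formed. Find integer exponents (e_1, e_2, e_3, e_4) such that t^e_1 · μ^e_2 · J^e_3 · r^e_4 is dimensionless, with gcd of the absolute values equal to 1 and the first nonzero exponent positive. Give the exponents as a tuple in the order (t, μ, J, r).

M: e_1·(0) + e_2·(1) + e_3·(1) + e_4·(0) = 0
L: e_1·(0) + e_2·(-1) + e_3·(2) + e_4·(1) = 0
T: e_1·(1) + e_2·(-1) + e_3·(0) + e_4·(0) = 0
Solving this homogeneous linear system for the smallest-integer solution (first nonzero entry positive) gives (1, 1, -1, 3).

(1, 1, -1, 3)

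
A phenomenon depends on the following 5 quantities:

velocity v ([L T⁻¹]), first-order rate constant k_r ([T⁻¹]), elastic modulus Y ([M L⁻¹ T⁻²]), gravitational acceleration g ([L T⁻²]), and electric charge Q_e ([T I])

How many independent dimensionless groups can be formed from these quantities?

There are 5 variables and 4 base dimensions (M, L, T, I).
The dimension matrix has rank 4.
Independent dimensionless groups: 5 − 4 = 1.

1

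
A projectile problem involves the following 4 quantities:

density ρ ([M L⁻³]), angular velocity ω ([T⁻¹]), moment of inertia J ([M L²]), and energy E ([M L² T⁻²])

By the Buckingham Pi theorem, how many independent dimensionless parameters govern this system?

There are 4 variables and 3 base dimensions (M, L, T).
The dimension matrix has rank 3.
Independent dimensionless groups: 4 − 3 = 1.

1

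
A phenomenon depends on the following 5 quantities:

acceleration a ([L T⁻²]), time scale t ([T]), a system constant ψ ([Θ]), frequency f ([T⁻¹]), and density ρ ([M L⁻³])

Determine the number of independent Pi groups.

There are 5 variables and 4 base dimensions (M, L, T, Θ).
The dimension matrix has rank 4.
Independent dimensionless groups: 5 − 4 = 1.

1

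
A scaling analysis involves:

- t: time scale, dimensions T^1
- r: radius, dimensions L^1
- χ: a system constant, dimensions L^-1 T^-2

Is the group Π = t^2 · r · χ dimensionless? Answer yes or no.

yes

Sum the exponent of each base dimension across the product:
  L: 2·[t]_L + [r]_L + [χ]_L = 2·(0) + (1) + (-1) = 0
  T: 2·[t]_T + [r]_T + [χ]_T = 2·(1) + (0) + (-2) = 0
All base exponents vanish — dimensionless.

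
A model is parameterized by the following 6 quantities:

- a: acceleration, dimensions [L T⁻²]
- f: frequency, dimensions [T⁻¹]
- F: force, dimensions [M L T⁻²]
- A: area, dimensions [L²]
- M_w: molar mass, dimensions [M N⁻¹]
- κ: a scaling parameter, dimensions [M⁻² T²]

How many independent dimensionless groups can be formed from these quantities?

2

There are 6 variables and 4 base dimensions (M, L, T, N).
The dimension matrix has rank 4.
Independent dimensionless groups: 6 − 4 = 2.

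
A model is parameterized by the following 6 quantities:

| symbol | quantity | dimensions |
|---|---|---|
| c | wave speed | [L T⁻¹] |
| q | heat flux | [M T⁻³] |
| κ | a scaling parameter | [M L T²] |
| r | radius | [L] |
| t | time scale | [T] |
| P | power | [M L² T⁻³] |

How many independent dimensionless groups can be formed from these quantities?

There are 6 variables and 3 base dimensions (M, L, T).
The dimension matrix has rank 3.
Independent dimensionless groups: 6 − 3 = 3.

3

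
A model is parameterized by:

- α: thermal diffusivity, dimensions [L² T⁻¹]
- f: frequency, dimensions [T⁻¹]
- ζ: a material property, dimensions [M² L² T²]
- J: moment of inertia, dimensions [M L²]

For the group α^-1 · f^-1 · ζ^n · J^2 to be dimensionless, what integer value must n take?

Balance the M exponent: (2)·n from ζ, plus −(0) − (0) + 2·(1) = 2 from the rest, must sum to zero.
2n + 2 = 0, so n = -1.

-1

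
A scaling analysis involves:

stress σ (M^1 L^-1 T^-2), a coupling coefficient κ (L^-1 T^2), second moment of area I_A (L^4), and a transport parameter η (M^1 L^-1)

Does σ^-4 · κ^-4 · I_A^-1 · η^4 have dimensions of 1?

Sum the exponent of each base dimension across the product:
  M: −4·[σ]_M − 4·[κ]_M − [I_A]_M + 4·[η]_M = −4·(1) − 4·(0) − (0) + 4·(1) = 0
  L: −4·[σ]_L − 4·[κ]_L − [I_A]_L + 4·[η]_L = −4·(-1) − 4·(-1) − (4) + 4·(-1) = 0
  T: −4·[σ]_T − 4·[κ]_T − [I_A]_T + 4·[η]_T = −4·(-2) − 4·(2) − (0) + 4·(0) = 0
All base exponents vanish — dimensionless.

yes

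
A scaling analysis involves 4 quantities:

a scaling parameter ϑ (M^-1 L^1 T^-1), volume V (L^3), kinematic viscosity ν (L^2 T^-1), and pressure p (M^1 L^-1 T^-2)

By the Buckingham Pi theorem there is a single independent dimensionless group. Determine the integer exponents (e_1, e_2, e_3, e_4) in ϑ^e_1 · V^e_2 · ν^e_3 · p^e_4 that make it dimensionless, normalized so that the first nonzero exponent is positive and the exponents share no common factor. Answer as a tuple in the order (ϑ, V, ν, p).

(1, 2, -3, 1)

M: e_1·(-1) + e_2·(0) + e_3·(0) + e_4·(1) = 0
L: e_1·(1) + e_2·(3) + e_3·(2) + e_4·(-1) = 0
T: e_1·(-1) + e_2·(0) + e_3·(-1) + e_4·(-2) = 0
Solving this homogeneous linear system for the smallest-integer solution (first nonzero entry positive) gives (1, 2, -3, 1).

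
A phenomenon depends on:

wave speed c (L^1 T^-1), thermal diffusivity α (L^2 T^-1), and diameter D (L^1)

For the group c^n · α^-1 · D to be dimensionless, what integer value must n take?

1

Balance the L exponent: (1)·n from c, plus −(2) + (1) = -1 from the rest, must sum to zero.
n − 1 = 0, so n = 1.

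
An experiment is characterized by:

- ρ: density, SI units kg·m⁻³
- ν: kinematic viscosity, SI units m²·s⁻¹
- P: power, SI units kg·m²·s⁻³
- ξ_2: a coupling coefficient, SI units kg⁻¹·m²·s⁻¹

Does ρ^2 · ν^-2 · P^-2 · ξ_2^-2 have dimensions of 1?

Sum the exponent of each base dimension across the product:
  M: 2·[ρ]_M − 2·[ν]_M − 2·[P]_M − 2·[ξ_2]_M = 2·(1) − 2·(0) − 2·(1) − 2·(-1) = 2
  L: 2·[ρ]_L − 2·[ν]_L − 2·[P]_L − 2·[ξ_2]_L = 2·(-3) − 2·(2) − 2·(2) − 2·(2) = -18
  T: 2·[ρ]_T − 2·[ν]_T − 2·[P]_T − 2·[ξ_2]_T = 2·(0) − 2·(-1) − 2·(-3) − 2·(-1) = 10
Net dimensions [M² L⁻¹⁸ T¹⁰] ≠ [1] — not dimensionless.

no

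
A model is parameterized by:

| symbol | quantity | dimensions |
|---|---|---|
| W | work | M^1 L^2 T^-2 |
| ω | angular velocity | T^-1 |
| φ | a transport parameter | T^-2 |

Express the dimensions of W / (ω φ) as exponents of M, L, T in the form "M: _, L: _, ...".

Collect each base-dimension exponent across the product:
  M: (1) − (0) − (0) = 1
  L: (2) − (0) − (0) = 2
  T: (-2) − (-1) − (-2) = 1
So the dimensions are [M L² T].

M: 1, L: 2, T: 1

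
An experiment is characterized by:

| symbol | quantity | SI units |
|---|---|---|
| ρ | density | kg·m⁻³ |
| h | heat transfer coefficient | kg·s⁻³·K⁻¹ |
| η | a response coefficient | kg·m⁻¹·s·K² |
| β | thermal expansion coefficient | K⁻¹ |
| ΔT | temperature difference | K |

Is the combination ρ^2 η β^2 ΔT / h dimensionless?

no

Sum the exponent of each base dimension across the product:
  M: 2·[ρ]_M − [h]_M + [η]_M + 2·[β]_M + [ΔT]_M = 2·(1) − (1) + (1) + 2·(0) + (0) = 2
  L: 2·[ρ]_L − [h]_L + [η]_L + 2·[β]_L + [ΔT]_L = 2·(-3) − (0) + (-1) + 2·(0) + (0) = -7
  T: 2·[ρ]_T − [h]_T + [η]_T + 2·[β]_T + [ΔT]_T = 2·(0) − (-3) + (1) + 2·(0) + (0) = 4
  Θ: 2·[ρ]_Θ − [h]_Θ + [η]_Θ + 2·[β]_Θ + [ΔT]_Θ = 2·(0) − (-1) + (2) + 2·(-1) + (1) = 2
Net dimensions [M² L⁻⁷ T⁴ Θ²] ≠ [1] — not dimensionless.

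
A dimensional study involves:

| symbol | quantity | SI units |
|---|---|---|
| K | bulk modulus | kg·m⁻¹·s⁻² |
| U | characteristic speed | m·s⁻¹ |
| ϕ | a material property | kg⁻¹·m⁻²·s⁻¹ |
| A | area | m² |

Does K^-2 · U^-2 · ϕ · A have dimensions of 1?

Sum the exponent of each base dimension across the product:
  M: −2·[K]_M − 2·[U]_M + [ϕ]_M + [A]_M = −2·(1) − 2·(0) + (-1) + (0) = -3
  L: −2·[K]_L − 2·[U]_L + [ϕ]_L + [A]_L = −2·(-1) − 2·(1) + (-2) + (2) = 0
  T: −2·[K]_T − 2·[U]_T + [ϕ]_T + [A]_T = −2·(-2) − 2·(-1) + (-1) + (0) = 5
Net dimensions [M⁻³ T⁵] ≠ [1] — not dimensionless.

no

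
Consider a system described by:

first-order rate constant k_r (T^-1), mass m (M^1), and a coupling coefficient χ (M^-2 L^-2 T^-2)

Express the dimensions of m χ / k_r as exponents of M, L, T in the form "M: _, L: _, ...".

Collect each base-dimension exponent across the product:
  M: −(0) + (1) + (-2) = -1
  L: −(0) + (0) + (-2) = -2
  T: −(-1) + (0) + (-2) = -1
So the dimensions are [M⁻¹ L⁻² T⁻¹].

M: -1, L: -2, T: -1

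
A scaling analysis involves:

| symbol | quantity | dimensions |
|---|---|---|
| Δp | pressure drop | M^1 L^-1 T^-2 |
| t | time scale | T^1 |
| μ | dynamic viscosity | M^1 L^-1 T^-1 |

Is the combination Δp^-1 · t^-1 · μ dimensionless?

Sum the exponent of each base dimension across the product:
  M: −[Δp]_M − [t]_M + [μ]_M = −(1) − (0) + (1) = 0
  L: −[Δp]_L − [t]_L + [μ]_L = −(-1) − (0) + (-1) = 0
  T: −[Δp]_T − [t]_T + [μ]_T = −(-2) − (1) + (-1) = 0
All base exponents vanish — dimensionless.

yes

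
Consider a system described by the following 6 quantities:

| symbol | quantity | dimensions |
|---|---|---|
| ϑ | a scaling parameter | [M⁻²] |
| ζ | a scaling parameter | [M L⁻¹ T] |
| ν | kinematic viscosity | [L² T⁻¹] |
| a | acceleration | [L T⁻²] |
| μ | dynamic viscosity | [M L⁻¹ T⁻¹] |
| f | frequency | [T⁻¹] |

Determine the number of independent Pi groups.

3

There are 6 variables and 3 base dimensions (M, L, T).
The dimension matrix has rank 3.
Independent dimensionless groups: 6 − 3 = 3.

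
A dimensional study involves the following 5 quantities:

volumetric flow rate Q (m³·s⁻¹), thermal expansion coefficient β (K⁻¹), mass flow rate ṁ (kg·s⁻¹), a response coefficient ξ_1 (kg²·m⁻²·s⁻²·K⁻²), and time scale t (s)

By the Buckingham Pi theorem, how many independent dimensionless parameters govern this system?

There are 5 variables and 4 base dimensions (M, L, T, Θ).
The dimension matrix has rank 4.
Independent dimensionless groups: 5 − 4 = 1.

1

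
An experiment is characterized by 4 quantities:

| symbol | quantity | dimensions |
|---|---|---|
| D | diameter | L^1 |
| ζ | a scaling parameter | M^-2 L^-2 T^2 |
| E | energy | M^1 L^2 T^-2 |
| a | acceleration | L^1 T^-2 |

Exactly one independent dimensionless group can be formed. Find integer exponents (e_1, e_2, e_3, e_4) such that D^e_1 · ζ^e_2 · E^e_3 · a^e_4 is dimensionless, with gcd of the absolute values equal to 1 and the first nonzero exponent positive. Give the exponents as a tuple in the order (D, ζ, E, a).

(1, -1, -2, 1)

M: e_1·(0) + e_2·(-2) + e_3·(1) + e_4·(0) = 0
L: e_1·(1) + e_2·(-2) + e_3·(2) + e_4·(1) = 0
T: e_1·(0) + e_2·(2) + e_3·(-2) + e_4·(-2) = 0
Solving this homogeneous linear system for the smallest-integer solution (first nonzero entry positive) gives (1, -1, -2, 1).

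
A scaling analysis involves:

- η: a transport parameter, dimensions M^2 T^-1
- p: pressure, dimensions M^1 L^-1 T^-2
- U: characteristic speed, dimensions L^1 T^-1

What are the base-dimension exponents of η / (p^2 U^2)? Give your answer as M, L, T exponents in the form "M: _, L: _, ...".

Collect each base-dimension exponent across the product:
  M: (2) − 2·(1) − 2·(0) = 0
  L: (0) − 2·(-1) − 2·(1) = 0
  T: (-1) − 2·(-2) − 2·(-1) = 5
So the dimensions are [T⁵].

M: 0, L: 0, T: 5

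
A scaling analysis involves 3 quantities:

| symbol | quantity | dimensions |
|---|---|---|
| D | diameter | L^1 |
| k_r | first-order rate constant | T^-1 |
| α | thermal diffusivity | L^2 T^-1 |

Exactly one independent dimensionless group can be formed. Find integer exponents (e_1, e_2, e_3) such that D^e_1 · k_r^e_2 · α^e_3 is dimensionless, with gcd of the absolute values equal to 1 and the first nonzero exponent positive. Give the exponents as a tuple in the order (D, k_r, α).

L: e_1·(1) + e_2·(0) + e_3·(2) = 0
T: e_1·(0) + e_2·(-1) + e_3·(-1) = 0
Solving this homogeneous linear system for the smallest-integer solution (first nonzero entry positive) gives (2, 1, -1).

(2, 1, -1)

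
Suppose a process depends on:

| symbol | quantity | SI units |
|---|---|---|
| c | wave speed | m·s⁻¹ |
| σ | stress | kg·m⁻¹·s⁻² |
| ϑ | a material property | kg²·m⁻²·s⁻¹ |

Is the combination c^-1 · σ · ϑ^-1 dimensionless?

no

Sum the exponent of each base dimension across the product:
  M: −[c]_M + [σ]_M − [ϑ]_M = −(0) + (1) − (2) = -1
  L: −[c]_L + [σ]_L − [ϑ]_L = −(1) + (-1) − (-2) = 0
  T: −[c]_T + [σ]_T − [ϑ]_T = −(-1) + (-2) − (-1) = 0
Net dimensions [M⁻¹] ≠ [1] — not dimensionless.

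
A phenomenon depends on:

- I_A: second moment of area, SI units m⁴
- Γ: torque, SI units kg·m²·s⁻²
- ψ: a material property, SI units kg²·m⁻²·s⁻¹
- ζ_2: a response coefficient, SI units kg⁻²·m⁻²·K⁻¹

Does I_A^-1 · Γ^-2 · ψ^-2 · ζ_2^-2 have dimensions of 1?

no

Sum the exponent of each base dimension across the product:
  M: −[I_A]_M − 2·[Γ]_M − 2·[ψ]_M − 2·[ζ_2]_M = −(0) − 2·(1) − 2·(2) − 2·(-2) = -2
  L: −[I_A]_L − 2·[Γ]_L − 2·[ψ]_L − 2·[ζ_2]_L = −(4) − 2·(2) − 2·(-2) − 2·(-2) = 0
  T: −[I_A]_T − 2·[Γ]_T − 2·[ψ]_T − 2·[ζ_2]_T = −(0) − 2·(-2) − 2·(-1) − 2·(0) = 6
  Θ: −[I_A]_Θ − 2·[Γ]_Θ − 2·[ψ]_Θ − 2·[ζ_2]_Θ = −(0) − 2·(0) − 2·(0) − 2·(-1) = 2
Net dimensions [M⁻² T⁶ Θ²] ≠ [1] — not dimensionless.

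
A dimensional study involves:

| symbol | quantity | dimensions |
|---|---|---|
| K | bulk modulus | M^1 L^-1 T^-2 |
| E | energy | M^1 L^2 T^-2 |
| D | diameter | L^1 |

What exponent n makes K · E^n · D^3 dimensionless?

-1

Balance the M exponent: (1)·n from E, plus (1) + 3·(0) = 1 from the rest, must sum to zero.
n + 1 = 0, so n = -1.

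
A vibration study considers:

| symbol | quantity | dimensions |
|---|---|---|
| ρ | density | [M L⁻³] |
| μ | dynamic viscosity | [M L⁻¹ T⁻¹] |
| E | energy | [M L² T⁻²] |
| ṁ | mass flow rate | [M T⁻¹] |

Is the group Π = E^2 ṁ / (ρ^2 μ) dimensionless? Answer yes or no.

Sum the exponent of each base dimension across the product:
  M: −2·[ρ]_M − [μ]_M + 2·[E]_M + [ṁ]_M = −2·(1) − (1) + 2·(1) + (1) = 0
  L: −2·[ρ]_L − [μ]_L + 2·[E]_L + [ṁ]_L = −2·(-3) − (-1) + 2·(2) + (0) = 11
  T: −2·[ρ]_T − [μ]_T + 2·[E]_T + [ṁ]_T = −2·(0) − (-1) + 2·(-2) + (-1) = -4
Net dimensions [L¹¹ T⁻⁴] ≠ [1] — not dimensionless.

no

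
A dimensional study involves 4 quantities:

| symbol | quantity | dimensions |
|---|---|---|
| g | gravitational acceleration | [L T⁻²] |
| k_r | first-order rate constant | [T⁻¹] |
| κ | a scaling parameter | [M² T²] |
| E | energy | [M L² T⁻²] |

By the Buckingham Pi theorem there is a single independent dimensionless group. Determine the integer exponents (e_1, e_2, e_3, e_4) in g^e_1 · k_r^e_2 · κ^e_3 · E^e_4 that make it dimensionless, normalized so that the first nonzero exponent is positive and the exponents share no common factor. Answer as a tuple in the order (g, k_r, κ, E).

(4, -2, 1, -2)

M: e_1·(0) + e_2·(0) + e_3·(2) + e_4·(1) = 0
L: e_1·(1) + e_2·(0) + e_3·(0) + e_4·(2) = 0
T: e_1·(-2) + e_2·(-1) + e_3·(2) + e_4·(-2) = 0
Solving this homogeneous linear system for the smallest-integer solution (first nonzero entry positive) gives (4, -2, 1, -2).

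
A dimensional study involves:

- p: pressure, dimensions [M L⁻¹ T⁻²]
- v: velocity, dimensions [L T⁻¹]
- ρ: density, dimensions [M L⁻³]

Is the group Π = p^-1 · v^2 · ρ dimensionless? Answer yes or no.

Sum the exponent of each base dimension across the product:
  M: −[p]_M + 2·[v]_M + [ρ]_M = −(1) + 2·(0) + (1) = 0
  L: −[p]_L + 2·[v]_L + [ρ]_L = −(-1) + 2·(1) + (-3) = 0
  T: −[p]_T + 2·[v]_T + [ρ]_T = −(-2) + 2·(-1) + (0) = 0
  Θ: −[p]_Θ + 2·[v]_Θ + [ρ]_Θ = −(0) + 2·(0) + (0) = 0
All base exponents vanish — dimensionless.

yes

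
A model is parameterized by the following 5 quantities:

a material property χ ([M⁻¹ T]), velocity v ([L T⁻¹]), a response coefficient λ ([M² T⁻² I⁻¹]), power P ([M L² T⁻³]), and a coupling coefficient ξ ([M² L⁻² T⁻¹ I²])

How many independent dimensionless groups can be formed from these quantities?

1

There are 5 variables and 4 base dimensions (M, L, T, I).
The dimension matrix has rank 4.
Independent dimensionless groups: 5 − 4 = 1.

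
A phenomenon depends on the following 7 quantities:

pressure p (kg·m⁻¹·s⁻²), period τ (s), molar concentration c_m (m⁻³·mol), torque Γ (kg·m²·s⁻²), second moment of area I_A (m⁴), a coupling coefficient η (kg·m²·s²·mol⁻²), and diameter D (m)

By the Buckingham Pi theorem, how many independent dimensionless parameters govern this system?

There are 7 variables and 4 base dimensions (M, L, T, N).
The dimension matrix has rank 4.
Independent dimensionless groups: 7 − 4 = 3.

3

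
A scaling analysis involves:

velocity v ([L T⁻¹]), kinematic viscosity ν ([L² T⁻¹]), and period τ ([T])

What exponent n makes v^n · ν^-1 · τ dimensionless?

2

Balance the L exponent: (1)·n from v, plus −(2) + (0) = -2 from the rest, must sum to zero.
n − 2 = 0, so n = 2.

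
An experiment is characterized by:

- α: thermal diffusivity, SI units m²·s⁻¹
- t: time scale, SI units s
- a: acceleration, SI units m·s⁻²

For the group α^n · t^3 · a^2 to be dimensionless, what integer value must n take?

-1

Balance the L exponent: (2)·n from α, plus 3·(0) + 2·(1) = 2 from the rest, must sum to zero.
2n + 2 = 0, so n = -1.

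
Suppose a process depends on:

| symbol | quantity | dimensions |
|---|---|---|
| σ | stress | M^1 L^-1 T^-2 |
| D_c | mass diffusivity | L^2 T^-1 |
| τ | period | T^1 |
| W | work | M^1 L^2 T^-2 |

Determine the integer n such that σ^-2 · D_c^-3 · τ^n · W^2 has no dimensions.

Balance the T exponent: (1)·n from τ, plus −2·(-2) − 3·(-1) + 2·(-2) = 3 from the rest, must sum to zero.
n + 3 = 0, so n = -3.

-3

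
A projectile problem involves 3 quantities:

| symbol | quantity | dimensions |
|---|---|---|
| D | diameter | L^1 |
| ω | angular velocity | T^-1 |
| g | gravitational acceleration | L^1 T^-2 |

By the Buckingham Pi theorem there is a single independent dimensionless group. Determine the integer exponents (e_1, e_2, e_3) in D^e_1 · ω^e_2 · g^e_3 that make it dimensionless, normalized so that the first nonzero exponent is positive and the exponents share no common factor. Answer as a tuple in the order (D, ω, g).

(1, 2, -1)

L: e_1·(1) + e_2·(0) + e_3·(1) = 0
T: e_1·(0) + e_2·(-1) + e_3·(-2) = 0
Solving this homogeneous linear system for the smallest-integer solution (first nonzero entry positive) gives (1, 2, -1).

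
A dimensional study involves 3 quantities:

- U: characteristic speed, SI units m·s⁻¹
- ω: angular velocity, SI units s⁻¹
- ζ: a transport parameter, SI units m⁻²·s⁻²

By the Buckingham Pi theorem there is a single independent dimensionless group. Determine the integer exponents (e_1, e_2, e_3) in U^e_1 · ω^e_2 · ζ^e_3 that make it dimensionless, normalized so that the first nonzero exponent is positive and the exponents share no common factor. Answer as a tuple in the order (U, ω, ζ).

(2, -4, 1)

L: e_1·(1) + e_2·(0) + e_3·(-2) = 0
T: e_1·(-1) + e_2·(-1) + e_3·(-2) = 0
Solving this homogeneous linear system for the smallest-integer solution (first nonzero entry positive) gives (2, -4, 1).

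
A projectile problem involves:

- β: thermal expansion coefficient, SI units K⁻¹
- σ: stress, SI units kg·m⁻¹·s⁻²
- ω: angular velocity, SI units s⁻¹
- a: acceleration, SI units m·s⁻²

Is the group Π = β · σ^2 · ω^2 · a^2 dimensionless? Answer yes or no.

no

Sum the exponent of each base dimension across the product:
  M: [β]_M + 2·[σ]_M + 2·[ω]_M + 2·[a]_M = (0) + 2·(1) + 2·(0) + 2·(0) = 2
  L: [β]_L + 2·[σ]_L + 2·[ω]_L + 2·[a]_L = (0) + 2·(-1) + 2·(0) + 2·(1) = 0
  T: [β]_T + 2·[σ]_T + 2·[ω]_T + 2·[a]_T = (0) + 2·(-2) + 2·(-1) + 2·(-2) = -10
  Θ: [β]_Θ + 2·[σ]_Θ + 2·[ω]_Θ + 2·[a]_Θ = (-1) + 2·(0) + 2·(0) + 2·(0) = -1
Net dimensions [M² T⁻¹⁰ Θ⁻¹] ≠ [1] — not dimensionless.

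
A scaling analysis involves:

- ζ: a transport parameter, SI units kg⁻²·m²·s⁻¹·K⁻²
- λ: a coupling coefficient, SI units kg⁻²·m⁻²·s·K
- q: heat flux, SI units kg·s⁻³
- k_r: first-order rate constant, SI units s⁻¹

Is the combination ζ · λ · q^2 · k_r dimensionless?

Sum the exponent of each base dimension across the product:
  M: [ζ]_M + [λ]_M + 2·[q]_M + [k_r]_M = (-2) + (-2) + 2·(1) + (0) = -2
  L: [ζ]_L + [λ]_L + 2·[q]_L + [k_r]_L = (2) + (-2) + 2·(0) + (0) = 0
  T: [ζ]_T + [λ]_T + 2·[q]_T + [k_r]_T = (-1) + (1) + 2·(-3) + (-1) = -7
  Θ: [ζ]_Θ + [λ]_Θ + 2·[q]_Θ + [k_r]_Θ = (-2) + (1) + 2·(0) + (0) = -1
Net dimensions [M⁻² T⁻⁷ Θ⁻¹] ≠ [1] — not dimensionless.

no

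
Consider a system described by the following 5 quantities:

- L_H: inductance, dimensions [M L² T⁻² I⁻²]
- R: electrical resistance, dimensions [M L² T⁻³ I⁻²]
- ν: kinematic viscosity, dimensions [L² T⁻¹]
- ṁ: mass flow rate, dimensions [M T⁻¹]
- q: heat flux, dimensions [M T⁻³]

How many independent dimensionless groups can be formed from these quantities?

1

There are 5 variables and 4 base dimensions (M, L, T, I).
The dimension matrix has rank 4.
Independent dimensionless groups: 5 − 4 = 1.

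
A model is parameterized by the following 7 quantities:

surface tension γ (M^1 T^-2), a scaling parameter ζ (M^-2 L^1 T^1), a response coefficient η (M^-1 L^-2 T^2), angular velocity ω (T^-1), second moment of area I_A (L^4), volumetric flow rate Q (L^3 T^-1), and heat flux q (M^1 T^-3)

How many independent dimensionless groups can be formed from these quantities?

There are 7 variables and 3 base dimensions (M, L, T).
The dimension matrix has rank 3.
Independent dimensionless groups: 7 − 3 = 4.

4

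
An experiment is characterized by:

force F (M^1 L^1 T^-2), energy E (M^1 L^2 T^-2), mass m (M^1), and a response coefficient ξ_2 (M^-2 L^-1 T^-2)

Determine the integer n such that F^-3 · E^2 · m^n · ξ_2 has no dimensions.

3

Balance the M exponent: (1)·n from m, plus −3·(1) + 2·(1) + (-2) = -3 from the rest, must sum to zero.
n − 3 = 0, so n = 3.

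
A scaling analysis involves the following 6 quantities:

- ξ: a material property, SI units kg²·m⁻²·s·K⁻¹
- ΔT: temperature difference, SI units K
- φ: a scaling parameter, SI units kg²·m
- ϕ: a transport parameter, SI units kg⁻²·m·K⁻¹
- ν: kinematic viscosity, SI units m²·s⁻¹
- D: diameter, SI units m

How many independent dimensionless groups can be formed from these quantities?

There are 6 variables and 4 base dimensions (M, L, T, Θ).
The dimension matrix has rank 4.
Independent dimensionless groups: 6 − 4 = 2.

2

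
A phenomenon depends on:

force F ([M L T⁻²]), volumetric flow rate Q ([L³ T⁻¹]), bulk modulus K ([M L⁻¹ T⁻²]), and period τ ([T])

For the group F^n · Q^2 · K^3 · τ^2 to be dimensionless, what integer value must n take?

Balance the M exponent: (1)·n from F, plus 2·(0) + 3·(1) + 2·(0) = 3 from the rest, must sum to zero.
n + 3 = 0, so n = -3.

-3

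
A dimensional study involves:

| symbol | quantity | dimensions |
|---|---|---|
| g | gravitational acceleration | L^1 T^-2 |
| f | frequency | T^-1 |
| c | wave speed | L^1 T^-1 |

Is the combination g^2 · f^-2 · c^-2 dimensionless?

Sum the exponent of each base dimension across the product:
  L: 2·[g]_L − 2·[f]_L − 2·[c]_L = 2·(1) − 2·(0) − 2·(1) = 0
  T: 2·[g]_T − 2·[f]_T − 2·[c]_T = 2·(-2) − 2·(-1) − 2·(-1) = 0
All base exponents vanish — dimensionless.

yes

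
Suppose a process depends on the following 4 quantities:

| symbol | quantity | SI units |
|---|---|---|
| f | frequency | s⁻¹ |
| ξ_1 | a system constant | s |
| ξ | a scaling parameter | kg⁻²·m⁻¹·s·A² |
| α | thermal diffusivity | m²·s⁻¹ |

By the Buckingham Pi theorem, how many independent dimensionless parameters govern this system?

There are 4 variables and 4 base dimensions (M, L, T, I).
The dimension matrix has rank 3 (less than 4: the dimension vectors are linearly dependent).
Independent dimensionless groups: 4 − 3 = 1.

1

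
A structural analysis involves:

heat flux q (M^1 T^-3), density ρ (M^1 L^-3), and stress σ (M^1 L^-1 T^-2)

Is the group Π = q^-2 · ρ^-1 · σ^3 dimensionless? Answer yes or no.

Sum the exponent of each base dimension across the product:
  M: −2·[q]_M − [ρ]_M + 3·[σ]_M = −2·(1) − (1) + 3·(1) = 0
  L: −2·[q]_L − [ρ]_L + 3·[σ]_L = −2·(0) − (-3) + 3·(-1) = 0
  T: −2·[q]_T − [ρ]_T + 3·[σ]_T = −2·(-3) − (0) + 3·(-2) = 0
All base exponents vanish — dimensionless.

yes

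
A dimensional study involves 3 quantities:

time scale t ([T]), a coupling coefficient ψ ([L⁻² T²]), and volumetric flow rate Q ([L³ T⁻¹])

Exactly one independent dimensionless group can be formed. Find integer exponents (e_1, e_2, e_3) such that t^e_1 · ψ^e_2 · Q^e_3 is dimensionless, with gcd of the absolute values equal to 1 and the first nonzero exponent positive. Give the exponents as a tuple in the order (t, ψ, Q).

L: e_1·(0) + e_2·(-2) + e_3·(3) = 0
T: e_1·(1) + e_2·(2) + e_3·(-1) = 0
Solving this homogeneous linear system for the smallest-integer solution (first nonzero entry positive) gives (4, -3, -2).

(4, -3, -2)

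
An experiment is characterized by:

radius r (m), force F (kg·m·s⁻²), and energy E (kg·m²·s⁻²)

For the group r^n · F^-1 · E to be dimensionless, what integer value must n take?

-1

Balance the L exponent: (1)·n from r, plus −(1) + (2) = 1 from the rest, must sum to zero.
n + 1 = 0, so n = -1.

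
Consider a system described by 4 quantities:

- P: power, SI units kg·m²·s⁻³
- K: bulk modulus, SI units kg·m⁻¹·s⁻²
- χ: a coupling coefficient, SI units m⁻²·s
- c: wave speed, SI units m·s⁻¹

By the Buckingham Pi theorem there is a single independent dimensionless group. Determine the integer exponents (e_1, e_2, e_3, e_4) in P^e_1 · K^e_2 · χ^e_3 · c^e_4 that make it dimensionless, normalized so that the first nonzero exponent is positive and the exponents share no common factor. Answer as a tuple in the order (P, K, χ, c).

M: e_1·(1) + e_2·(1) + e_3·(0) + e_4·(0) = 0
L: e_1·(2) + e_2·(-1) + e_3·(-2) + e_4·(1) = 0
T: e_1·(-3) + e_2·(-2) + e_3·(1) + e_4·(-1) = 0
Solving this homogeneous linear system for the smallest-integer solution (first nonzero entry positive) gives (1, -1, 2, 1).

(1, -1, 2, 1)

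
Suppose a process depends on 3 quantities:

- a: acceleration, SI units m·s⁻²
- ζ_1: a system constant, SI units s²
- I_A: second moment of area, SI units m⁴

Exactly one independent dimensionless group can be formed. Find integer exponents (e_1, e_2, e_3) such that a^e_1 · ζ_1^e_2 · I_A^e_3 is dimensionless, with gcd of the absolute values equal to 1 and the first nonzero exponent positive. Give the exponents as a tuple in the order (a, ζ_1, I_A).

(4, 4, -1)

L: e_1·(1) + e_2·(0) + e_3·(4) = 0
T: e_1·(-2) + e_2·(2) + e_3·(0) = 0
Solving this homogeneous linear system for the smallest-integer solution (first nonzero entry positive) gives (4, 4, -1).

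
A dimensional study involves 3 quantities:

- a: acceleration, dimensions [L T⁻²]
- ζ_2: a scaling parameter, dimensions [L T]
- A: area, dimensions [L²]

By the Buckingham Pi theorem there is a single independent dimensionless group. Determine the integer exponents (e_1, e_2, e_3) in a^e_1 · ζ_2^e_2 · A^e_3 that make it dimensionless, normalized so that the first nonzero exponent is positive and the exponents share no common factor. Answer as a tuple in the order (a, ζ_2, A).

(2, 4, -3)

L: e_1·(1) + e_2·(1) + e_3·(2) = 0
T: e_1·(-2) + e_2·(1) + e_3·(0) = 0
Solving this homogeneous linear system for the smallest-integer solution (first nonzero entry positive) gives (2, 4, -3).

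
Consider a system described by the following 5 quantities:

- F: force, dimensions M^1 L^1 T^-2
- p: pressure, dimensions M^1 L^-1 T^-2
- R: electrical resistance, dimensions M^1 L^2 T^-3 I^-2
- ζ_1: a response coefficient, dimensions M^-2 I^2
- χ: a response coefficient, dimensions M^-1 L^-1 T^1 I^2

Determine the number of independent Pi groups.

1

There are 5 variables and 4 base dimensions (M, L, T, I).
The dimension matrix has rank 4.
Independent dimensionless groups: 5 − 4 = 1.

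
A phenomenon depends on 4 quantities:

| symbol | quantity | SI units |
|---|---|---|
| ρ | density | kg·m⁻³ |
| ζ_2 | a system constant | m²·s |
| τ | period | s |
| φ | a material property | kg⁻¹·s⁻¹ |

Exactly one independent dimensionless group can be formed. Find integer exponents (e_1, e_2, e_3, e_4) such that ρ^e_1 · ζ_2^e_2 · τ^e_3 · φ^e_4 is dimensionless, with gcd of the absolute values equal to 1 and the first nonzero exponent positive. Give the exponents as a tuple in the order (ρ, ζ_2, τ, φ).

M: e_1·(1) + e_2·(0) + e_3·(0) + e_4·(-1) = 0
L: e_1·(-3) + e_2·(2) + e_3·(0) + e_4·(0) = 0
T: e_1·(0) + e_2·(1) + e_3·(1) + e_4·(-1) = 0
Solving this homogeneous linear system for the smallest-integer solution (first nonzero entry positive) gives (2, 3, -1, 2).

(2, 3, -1, 2)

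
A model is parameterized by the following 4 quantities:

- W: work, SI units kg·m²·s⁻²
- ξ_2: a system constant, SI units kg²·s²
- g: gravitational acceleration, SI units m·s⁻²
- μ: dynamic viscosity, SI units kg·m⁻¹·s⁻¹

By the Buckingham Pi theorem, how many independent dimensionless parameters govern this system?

There are 4 variables and 3 base dimensions (M, L, T).
The dimension matrix has rank 3.
Independent dimensionless groups: 4 − 3 = 1.

1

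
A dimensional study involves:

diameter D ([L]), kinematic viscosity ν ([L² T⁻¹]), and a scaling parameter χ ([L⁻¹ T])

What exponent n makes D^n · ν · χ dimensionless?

Balance the L exponent: (1)·n from D, plus (2) + (-1) = 1 from the rest, must sum to zero.
n + 1 = 0, so n = -1.

-1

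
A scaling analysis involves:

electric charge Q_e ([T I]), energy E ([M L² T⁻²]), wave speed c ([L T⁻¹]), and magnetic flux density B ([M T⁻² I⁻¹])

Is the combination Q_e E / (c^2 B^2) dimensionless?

Sum the exponent of each base dimension across the product:
  M: [Q_e]_M + [E]_M − 2·[c]_M − 2·[B]_M = (0) + (1) − 2·(0) − 2·(1) = -1
  L: [Q_e]_L + [E]_L − 2·[c]_L − 2·[B]_L = (0) + (2) − 2·(1) − 2·(0) = 0
  T: [Q_e]_T + [E]_T − 2·[c]_T − 2·[B]_T = (1) + (-2) − 2·(-1) − 2·(-2) = 5
  I: [Q_e]_I + [E]_I − 2·[c]_I − 2·[B]_I = (1) + (0) − 2·(0) − 2·(-1) = 3
Net dimensions [M⁻¹ T⁵ I³] ≠ [1] — not dimensionless.

no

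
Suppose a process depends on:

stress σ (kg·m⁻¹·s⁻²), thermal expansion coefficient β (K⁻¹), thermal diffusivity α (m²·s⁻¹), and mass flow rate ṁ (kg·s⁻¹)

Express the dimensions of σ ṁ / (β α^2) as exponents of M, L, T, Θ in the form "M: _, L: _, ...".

Collect each base-dimension exponent across the product:
  M: (1) − (0) − 2·(0) + (1) = 2
  L: (-1) − (0) − 2·(2) + (0) = -5
  T: (-2) − (0) − 2·(-1) + (-1) = -1
  Θ: (0) − (-1) − 2·(0) + (0) = 1
So the dimensions are [M² L⁻⁵ T⁻¹ Θ].

M: 2, L: -5, T: -1, Θ: 1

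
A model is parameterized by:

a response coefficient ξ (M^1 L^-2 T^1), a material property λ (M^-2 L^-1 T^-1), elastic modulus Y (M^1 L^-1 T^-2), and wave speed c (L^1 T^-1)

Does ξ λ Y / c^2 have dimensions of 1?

no

Sum the exponent of each base dimension across the product:
  M: [ξ]_M + [λ]_M + [Y]_M − 2·[c]_M = (1) + (-2) + (1) − 2·(0) = 0
  L: [ξ]_L + [λ]_L + [Y]_L − 2·[c]_L = (-2) + (-1) + (-1) − 2·(1) = -6
  T: [ξ]_T + [λ]_T + [Y]_T − 2·[c]_T = (1) + (-1) + (-2) − 2·(-1) = 0
Net dimensions [L⁻⁶] ≠ [1] — not dimensionless.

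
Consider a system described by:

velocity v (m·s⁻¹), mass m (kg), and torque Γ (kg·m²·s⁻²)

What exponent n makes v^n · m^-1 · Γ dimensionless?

-2

Balance the L exponent: (1)·n from v, plus −(0) + (2) = 2 from the rest, must sum to zero.
n + 2 = 0, so n = -2.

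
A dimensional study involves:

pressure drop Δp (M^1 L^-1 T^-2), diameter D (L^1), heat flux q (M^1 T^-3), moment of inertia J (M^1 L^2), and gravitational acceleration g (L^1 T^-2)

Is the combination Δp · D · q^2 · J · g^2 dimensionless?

no

Sum the exponent of each base dimension across the product:
  M: [Δp]_M + [D]_M + 2·[q]_M + [J]_M + 2·[g]_M = (1) + (0) + 2·(1) + (1) + 2·(0) = 4
  L: [Δp]_L + [D]_L + 2·[q]_L + [J]_L + 2·[g]_L = (-1) + (1) + 2·(0) + (2) + 2·(1) = 4
  T: [Δp]_T + [D]_T + 2·[q]_T + [J]_T + 2·[g]_T = (-2) + (0) + 2·(-3) + (0) + 2·(-2) = -12
Net dimensions [M⁴ L⁴ T⁻¹²] ≠ [1] — not dimensionless.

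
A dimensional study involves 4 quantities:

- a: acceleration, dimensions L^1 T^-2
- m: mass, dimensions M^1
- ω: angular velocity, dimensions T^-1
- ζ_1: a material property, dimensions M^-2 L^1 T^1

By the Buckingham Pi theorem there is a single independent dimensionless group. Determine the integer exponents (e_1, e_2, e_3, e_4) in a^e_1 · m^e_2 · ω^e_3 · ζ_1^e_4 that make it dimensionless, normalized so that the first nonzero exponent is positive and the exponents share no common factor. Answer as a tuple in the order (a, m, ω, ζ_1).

(1, -2, -3, -1)

M: e_1·(0) + e_2·(1) + e_3·(0) + e_4·(-2) = 0
L: e_1·(1) + e_2·(0) + e_3·(0) + e_4·(1) = 0
T: e_1·(-2) + e_2·(0) + e_3·(-1) + e_4·(1) = 0
Solving this homogeneous linear system for the smallest-integer solution (first nonzero entry positive) gives (1, -2, -3, -1).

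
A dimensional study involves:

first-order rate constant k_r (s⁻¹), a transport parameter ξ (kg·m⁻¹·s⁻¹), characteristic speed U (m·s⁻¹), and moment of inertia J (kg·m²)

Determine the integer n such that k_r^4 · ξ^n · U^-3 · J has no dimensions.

-1

Balance the M exponent: (1)·n from ξ, plus 4·(0) − 3·(0) + (1) = 1 from the rest, must sum to zero.
n + 1 = 0, so n = -1.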